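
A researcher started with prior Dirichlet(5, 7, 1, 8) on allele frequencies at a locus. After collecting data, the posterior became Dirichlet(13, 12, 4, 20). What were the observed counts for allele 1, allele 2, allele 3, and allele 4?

counts (8, 5, 3, 12)

For a Dirichlet(α) prior with multinomial counts c, the posterior is Dirichlet(α + c) componentwise.
Counts are posterior − prior componentwise: 13−5=8, 12−7=5, 4−1=3, 20−8=12.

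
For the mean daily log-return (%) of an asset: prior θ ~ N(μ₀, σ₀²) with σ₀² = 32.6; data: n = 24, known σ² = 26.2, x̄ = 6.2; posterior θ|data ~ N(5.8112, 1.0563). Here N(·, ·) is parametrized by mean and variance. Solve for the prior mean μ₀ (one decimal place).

With known observation variance, the Normal–Normal posterior has precision τ_n = τ₀ + n/σ² and mean μ_n = (τ₀μ₀ + (n/σ²)x̄)/τ_n.
Here τ₀ = 1/32.6 = 0.030675 and τ_data = 24/26.2 = 0.916031, so τ_n = 0.946706.
Rearranging for μ₀: μ₀ = (μ_n·τ_n − τ_data·x̄)/τ₀ = (5.8112·0.946706 − 0.916031·6.2) / 0.030675 = -0.177894/0.030675 ≈ -5.8.

μ₀ = -5.8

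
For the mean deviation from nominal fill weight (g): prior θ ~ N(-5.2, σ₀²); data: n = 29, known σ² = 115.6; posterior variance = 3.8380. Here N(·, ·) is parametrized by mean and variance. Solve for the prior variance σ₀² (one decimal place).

σ₀² = 103.2

For the Normal–Normal model with known σ², precisions add: τ_n = τ₀ + n/σ².
So 1/σ₀² = 1/3.8380 − 29/115.6 = 0.260552 − 0.250865 = 0.009687.
Hence σ₀² = 1/0.009687 ≈ 103.2.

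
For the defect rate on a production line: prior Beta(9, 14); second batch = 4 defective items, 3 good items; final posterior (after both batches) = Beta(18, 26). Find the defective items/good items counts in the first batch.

5 defective items and 9 good items

Because Beta–binomial updating is additive in the counts, the combined data contributed (α_post−α_prior, β_post−β_prior) successes and failures.
Total across both batches: 18−9=9 defective items, 26−14=12 good items.
Subtract the second batch: 9−4=5 defective items and 12−3=9 good items.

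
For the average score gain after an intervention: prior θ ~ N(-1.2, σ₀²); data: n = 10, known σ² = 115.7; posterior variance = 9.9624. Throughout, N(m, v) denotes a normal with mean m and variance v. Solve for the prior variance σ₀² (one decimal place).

For the Normal–Normal model with known σ², precisions add: τ_n = τ₀ + n/σ².
So 1/σ₀² = 1/9.9624 − 10/115.7 = 0.100377 − 0.086430 = 0.013947.
Hence σ₀² = 1/0.013947 ≈ 71.7.

σ₀² = 71.7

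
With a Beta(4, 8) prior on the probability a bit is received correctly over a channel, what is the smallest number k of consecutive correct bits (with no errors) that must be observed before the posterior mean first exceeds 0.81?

After k correct bits and 0 errors the posterior is Beta(4+k, 8), with mean (4+k)/(4+8+k).
Set (4+k)/(12+k) > 0.81 and solve: k > (0.81·12 − 4)/(1 − 0.81) = 30.105.
The smallest integer exceeding 30.105 is 31.

k = 31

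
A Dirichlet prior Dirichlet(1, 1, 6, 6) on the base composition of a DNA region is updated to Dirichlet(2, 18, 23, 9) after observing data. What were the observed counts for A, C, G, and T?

counts (1, 17, 17, 3)

For a Dirichlet(α) prior with multinomial counts c, the posterior is Dirichlet(α + c) componentwise.
Counts are posterior − prior componentwise: 2−1=1, 18−1=17, 23−6=17, 9−6=3.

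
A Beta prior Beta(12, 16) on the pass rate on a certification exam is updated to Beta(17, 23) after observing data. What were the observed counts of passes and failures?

Beta is conjugate to the binomial likelihood: posterior = Beta(α+s, β+f).
Match parameters: s=17−12=5, f=23−16=7.

5 passes and 7 failures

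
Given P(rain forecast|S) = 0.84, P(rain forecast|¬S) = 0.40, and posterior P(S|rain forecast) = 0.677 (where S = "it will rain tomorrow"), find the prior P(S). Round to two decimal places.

In odds form, posterior odds = prior odds × likelihood ratio, so prior odds = posterior odds ÷ LR.
Posterior odds = 0.677/(1−0.677) = 2.0960. LR = 0.84/0.40 = 2.1000.
Prior odds = 2.0960/2.1000 = 0.9981, so P(S) = 0.9981/(1+0.9981) ≈ 0.50.

P(S) = 0.50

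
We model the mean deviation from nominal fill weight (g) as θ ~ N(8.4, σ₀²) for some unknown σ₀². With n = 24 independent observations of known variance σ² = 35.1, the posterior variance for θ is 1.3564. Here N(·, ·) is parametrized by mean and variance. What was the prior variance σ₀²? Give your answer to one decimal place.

For the Normal–Normal model with known σ², precisions add: τ_n = τ₀ + n/σ².
So 1/σ₀² = 1/1.3564 − 24/35.1 = 0.737246 − 0.683761 = 0.053485.
Hence σ₀² = 1/0.053485 ≈ 18.7.

σ₀² = 18.7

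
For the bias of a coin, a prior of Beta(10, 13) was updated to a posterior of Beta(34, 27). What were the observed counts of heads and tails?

A Beta(α, β) prior with s successes and f failures in binomial data gives a Beta(α+s, β+f) posterior.
So s = 34 − 10 = 24 and f = 27 − 13 = 14.

24 heads and 14 tails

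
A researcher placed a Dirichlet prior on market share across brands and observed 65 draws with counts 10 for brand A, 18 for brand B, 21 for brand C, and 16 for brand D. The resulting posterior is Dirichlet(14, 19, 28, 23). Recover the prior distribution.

For a Dirichlet(α) prior with multinomial counts c, the posterior is Dirichlet(α + c) componentwise.
Subtract each count from the matching posterior parameter: 14−10=4, 19−18=1, 28−21=7, 23−16=7.

Dirichlet(4, 1, 7, 7)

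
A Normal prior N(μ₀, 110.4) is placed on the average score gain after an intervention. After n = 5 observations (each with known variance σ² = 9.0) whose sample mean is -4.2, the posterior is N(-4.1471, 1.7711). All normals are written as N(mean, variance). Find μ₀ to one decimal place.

With known observation variance, the Normal–Normal posterior has precision τ_n = τ₀ + n/σ² and mean μ_n = (τ₀μ₀ + (n/σ²)x̄)/τ_n.
Here τ₀ = 1/110.4 = 0.009058 and τ_data = 5/9.0 = 0.555556, so τ_n = 0.564614.
Rearranging for μ₀: μ₀ = (μ_n·τ_n − τ_data·x̄)/τ₀ = (-4.1471·0.564614 − 0.555556·-4.2) / 0.009058 = -0.008176/0.009058 ≈ -0.9.

μ₀ = -0.9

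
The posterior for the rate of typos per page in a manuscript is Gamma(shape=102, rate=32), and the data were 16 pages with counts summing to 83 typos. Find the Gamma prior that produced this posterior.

Gamma–Poisson conjugacy: posterior shape = α + Σxᵢ, posterior rate = β + n.
So α = 102 − 83 = 19 and β = 32 − 16 = 16.

Gamma(shape=19, rate=16)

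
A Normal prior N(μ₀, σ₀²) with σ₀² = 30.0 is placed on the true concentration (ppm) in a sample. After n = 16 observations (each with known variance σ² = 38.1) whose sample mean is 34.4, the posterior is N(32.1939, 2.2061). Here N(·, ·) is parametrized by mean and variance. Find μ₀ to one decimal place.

μ₀ = 4.4

With known observation variance, the Normal–Normal posterior has precision τ_n = τ₀ + n/σ² and mean μ_n = (τ₀μ₀ + (n/σ²)x̄)/τ_n.
Here τ₀ = 1/30.0 = 0.033333 and τ_data = 16/38.1 = 0.419948, so τ_n = 0.453281.
Rearranging for μ₀: μ₀ = (μ_n·τ_n − τ_data·x̄)/τ₀ = (32.1939·0.453281 − 0.419948·34.4) / 0.033333 = 0.146672/0.033333 ≈ 4.4.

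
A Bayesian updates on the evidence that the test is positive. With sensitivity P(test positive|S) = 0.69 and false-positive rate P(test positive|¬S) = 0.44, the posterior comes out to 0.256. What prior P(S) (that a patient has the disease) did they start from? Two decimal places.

P(S) = 0.18

Bayes' rule in odds form gives O(S|E) = O(S)·[P(E|S)/P(E|¬S)], hence O(S) = O(S|E)/LR.
Posterior odds = 0.256/(1−0.256) = 0.3441. LR = 0.69/0.44 = 1.5682.
Prior odds = 0.3441/1.5682 = 0.2194, so P(S) = 0.2194/(1+0.2194) ≈ 0.18.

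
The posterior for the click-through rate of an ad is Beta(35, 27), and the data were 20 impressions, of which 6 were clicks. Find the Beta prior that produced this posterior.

A Beta(α, β) prior with s successes and f failures in binomial data gives a Beta(α+s, β+f) posterior.
Subtract the data counts: 35−6=29, 27−14=13.

Beta(29, 13)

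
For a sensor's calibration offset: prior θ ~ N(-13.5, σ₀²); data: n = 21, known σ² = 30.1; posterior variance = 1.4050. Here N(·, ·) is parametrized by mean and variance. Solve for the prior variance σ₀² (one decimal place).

σ₀² = 71.1

For the Normal–Normal model with known σ², precisions add: τ_n = τ₀ + n/σ².
So 1/σ₀² = 1/1.4050 − 21/30.1 = 0.711744 − 0.697674 = 0.014070.
Hence σ₀² = 1/0.014070 ≈ 71.1.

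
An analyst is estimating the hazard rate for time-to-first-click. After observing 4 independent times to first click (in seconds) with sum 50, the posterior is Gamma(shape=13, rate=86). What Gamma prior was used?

Gamma(shape=9, rate=36)

For an exponential likelihood with a Gamma(α, β) prior on the rate, n observations with total T give posterior Gamma(α+n, β+T).
So α = 13 − 4 = 9 and β = 86 − 50 = 36.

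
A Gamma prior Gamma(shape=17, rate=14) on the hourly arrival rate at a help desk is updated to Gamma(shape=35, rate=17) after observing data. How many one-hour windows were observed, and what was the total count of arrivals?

A Gamma(α, β) prior (rate parametrization) on a Poisson rate with n observations summing to S gives posterior Gamma(α+S, β+n).
Matching: Σxᵢ = 35 − 17 = 18 and n = 17 − 14 = 3.

n = 3 one-hour windows with total 18 arrivals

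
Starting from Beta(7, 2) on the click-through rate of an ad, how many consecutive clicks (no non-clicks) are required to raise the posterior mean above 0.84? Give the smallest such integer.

After k clicks and 0 non-clicks the posterior is Beta(7+k, 2), with mean (7+k)/(7+2+k).
Set (7+k)/(9+k) > 0.84 and solve: k > (0.84·9 − 7)/(1 − 0.84) = 3.500.
The smallest integer exceeding 3.500 is 4, and checking k=4: (11)/(13) = 0.8462 > 0.84.

k = 4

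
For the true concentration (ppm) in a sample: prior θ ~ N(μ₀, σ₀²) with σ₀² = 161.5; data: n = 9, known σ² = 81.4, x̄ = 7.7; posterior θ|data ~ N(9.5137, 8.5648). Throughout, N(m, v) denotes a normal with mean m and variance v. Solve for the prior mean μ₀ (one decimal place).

The posterior mean is a precision-weighted average: μ_n = (τ₀μ₀ + τ_data·x̄)/(τ₀+τ_data), with τ₀=1/σ₀² and τ_data=n/σ².
Here τ₀ = 1/161.5 = 0.006192 and τ_data = 9/81.4 = 0.110565, so τ_n = 0.116757.
Rearranging for μ₀: μ₀ = (μ_n·τ_n − τ_data·x̄)/τ₀ = (9.5137·0.116757 − 0.110565·7.7) / 0.006192 = 0.259441/0.006192 ≈ 41.9.

μ₀ = 41.9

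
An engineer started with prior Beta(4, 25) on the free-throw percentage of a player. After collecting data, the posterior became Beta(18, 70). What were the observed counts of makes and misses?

14 makes and 45 misses

Under Beta–binomial conjugacy the posterior parameters are (a+s, b+f).
So s = 18 − 4 = 14 and f = 70 − 25 = 45.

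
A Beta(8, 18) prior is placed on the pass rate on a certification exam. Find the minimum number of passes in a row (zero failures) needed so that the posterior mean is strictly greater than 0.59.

After k passes and 0 failures the posterior is Beta(8+k, 18), with mean (8+k)/(8+18+k).
Set (8+k)/(26+k) > 0.59 and solve: k > (0.59·26 − 8)/(1 − 0.59) = 17.902.
The smallest integer exceeding 17.902 is 18, and checking k=18: (26)/(44) = 0.5909 > 0.59.

k = 18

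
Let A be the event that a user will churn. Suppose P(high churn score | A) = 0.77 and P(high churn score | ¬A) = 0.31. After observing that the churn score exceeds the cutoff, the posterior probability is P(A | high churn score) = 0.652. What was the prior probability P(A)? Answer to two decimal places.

P(A) = 0.43

Bayes' rule in odds form gives O(A|E) = O(A)·[P(E|A)/P(E|¬A)], hence O(A) = O(A|E)/LR.
Posterior odds = 0.652/(1−0.652) = 1.8736. LR = 0.77/0.31 = 2.4839.
Prior odds = 1.8736/2.4839 = 0.7543, so P(A) = 0.7543/(1+0.7543) ≈ 0.43.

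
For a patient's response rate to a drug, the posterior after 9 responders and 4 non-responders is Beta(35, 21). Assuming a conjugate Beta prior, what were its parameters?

A Beta(a, b) prior with s successes and f failures in binomial data gives a Beta(a+s, b+f) posterior.
Subtract the data counts: 35−9=26, 21−4=17.

Beta(26, 17)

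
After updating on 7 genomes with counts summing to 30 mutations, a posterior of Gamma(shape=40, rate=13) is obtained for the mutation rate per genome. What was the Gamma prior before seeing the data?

Gamma(shape=10, rate=6)

A Gamma(α, β) prior (rate parametrization) on a Poisson rate with n observations summing to S gives posterior Gamma(α+S, β+n).
So α = 40 − 30 = 10 and β = 13 − 7 = 6.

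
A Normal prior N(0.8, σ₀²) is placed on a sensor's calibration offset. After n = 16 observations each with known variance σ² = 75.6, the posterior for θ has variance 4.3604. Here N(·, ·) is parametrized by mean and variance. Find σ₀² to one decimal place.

σ₀² = 56.5

Posterior precision equals prior precision plus data precision: 1/σ_n² = 1/σ₀² + n/σ².
So 1/σ₀² = 1/4.3604 − 16/75.6 = 0.229337 − 0.211640 = 0.017697.
Hence σ₀² = 1/0.017697 ≈ 56.5.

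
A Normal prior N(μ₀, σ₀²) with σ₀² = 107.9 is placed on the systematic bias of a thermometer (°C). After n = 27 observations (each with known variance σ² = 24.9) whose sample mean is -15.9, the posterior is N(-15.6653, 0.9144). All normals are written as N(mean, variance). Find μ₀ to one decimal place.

The posterior mean is a precision-weighted average: μ_n = (τ₀μ₀ + τ_data·x̄)/(τ₀+τ_data), with τ₀=1/σ₀² and τ_data=n/σ².
Here τ₀ = 1/107.9 = 0.009268 and τ_data = 27/24.9 = 1.084337, so τ_n = 1.093605.
Rearranging for μ₀: μ₀ = (μ_n·τ_n − τ_data·x̄)/τ₀ = (-15.6653·1.093605 − 1.084337·-15.9) / 0.009268 = 0.109308/0.009268 ≈ 11.8.

μ₀ = 11.8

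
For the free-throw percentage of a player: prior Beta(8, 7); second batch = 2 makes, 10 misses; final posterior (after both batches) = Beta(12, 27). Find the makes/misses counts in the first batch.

2 makes and 10 misses

Because Beta–binomial updating is additive in the counts, the combined data contributed (α_post−α_prior, β_post−β_prior) successes and failures.
Total across both batches: 12−8=4 makes, 27−7=20 misses.
Subtract the second batch: 4−2=2 makes and 20−10=10 misses.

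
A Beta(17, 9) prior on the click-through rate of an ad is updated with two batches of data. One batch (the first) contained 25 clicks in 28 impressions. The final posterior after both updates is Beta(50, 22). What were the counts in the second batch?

Sequential conjugate updates are equivalent to a single update on the pooled data, so total successes = posterior α − prior α and total failures = posterior β − prior β.
Total across both batches: 50−17=33 clicks, 22−9=13 non-clicks.
Subtract the first batch: 33−25=8 clicks and 13−3=10 non-clicks.

8 clicks and 10 non-clicks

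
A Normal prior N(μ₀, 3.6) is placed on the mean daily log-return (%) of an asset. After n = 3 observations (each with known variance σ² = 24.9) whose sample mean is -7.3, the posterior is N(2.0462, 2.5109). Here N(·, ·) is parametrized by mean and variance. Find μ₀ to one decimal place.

μ₀ = 6.1

The posterior mean is a precision-weighted average: μ_n = (τ₀μ₀ + τ_data·x̄)/(τ₀+τ_data), with τ₀=1/σ₀² and τ_data=n/σ².
Here τ₀ = 1/3.6 = 0.277778 and τ_data = 3/24.9 = 0.120482, so τ_n = 0.398260.
Rearranging for μ₀: μ₀ = (μ_n·τ_n − τ_data·x̄)/τ₀ = (2.0462·0.398260 − 0.120482·-7.3) / 0.277778 = 1.694438/0.277778 ≈ 6.1.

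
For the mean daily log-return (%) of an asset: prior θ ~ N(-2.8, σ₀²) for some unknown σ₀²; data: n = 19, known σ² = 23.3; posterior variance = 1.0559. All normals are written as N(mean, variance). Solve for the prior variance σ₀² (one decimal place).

σ₀² = 7.6

Posterior precision equals prior precision plus data precision: 1/σ_n² = 1/σ₀² + n/σ².
So 1/σ₀² = 1/1.0559 − 19/23.3 = 0.947059 − 0.815451 = 0.131608.
Hence σ₀² = 1/0.131608 ≈ 7.6.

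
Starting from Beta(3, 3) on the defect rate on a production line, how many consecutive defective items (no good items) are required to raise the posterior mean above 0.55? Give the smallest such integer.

k = 1

After k defective items and 0 good items the posterior is Beta(3+k, 3), with mean (3+k)/(3+3+k).
Set (3+k)/(6+k) > 0.55 and solve: k > (0.55·6 − 3)/(1 − 0.55) = 0.667.
The smallest integer exceeding 0.667 is 1, and checking k=1: (4)/(7) = 0.5714 > 0.55.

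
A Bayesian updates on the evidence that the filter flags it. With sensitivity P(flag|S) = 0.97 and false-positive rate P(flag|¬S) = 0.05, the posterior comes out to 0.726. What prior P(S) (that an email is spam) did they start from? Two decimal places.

Bayes' rule in odds form gives O(S|E) = O(S)·[P(E|S)/P(E|¬S)], hence O(S) = O(S|E)/LR.
Posterior odds = 0.726/(1−0.726) = 2.6496. LR = 0.97/0.05 = 19.4000.
Prior odds = 2.6496/19.4000 = 0.1366, so P(S) = 0.1366/(1+0.1366) ≈ 0.12.

P(S) = 0.12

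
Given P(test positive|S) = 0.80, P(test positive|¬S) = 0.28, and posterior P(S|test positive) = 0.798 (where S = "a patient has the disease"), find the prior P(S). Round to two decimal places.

Bayes' rule in odds form gives O(S|E) = O(S)·[P(E|S)/P(E|¬S)], hence O(S) = O(S|E)/LR.
Posterior odds = 0.798/(1−0.798) = 3.9505. LR = 0.80/0.28 = 2.8571.
Prior odds = 3.9505/2.8571 = 1.3827, so P(S) = 1.3827/(1+1.3827) ≈ 0.58.

P(S) = 0.58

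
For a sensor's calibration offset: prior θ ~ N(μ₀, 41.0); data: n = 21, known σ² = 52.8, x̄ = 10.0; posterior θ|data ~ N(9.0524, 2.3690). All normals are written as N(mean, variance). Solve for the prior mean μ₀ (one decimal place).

μ₀ = -6.4

The posterior mean is a precision-weighted average: μ_n = (τ₀μ₀ + τ_data·x̄)/(τ₀+τ_data), with τ₀=1/σ₀² and τ_data=n/σ².
Here τ₀ = 1/41.0 = 0.024390 and τ_data = 21/52.8 = 0.397727, so τ_n = 0.422117.
Rearranging for μ₀: μ₀ = (μ_n·τ_n − τ_data·x̄)/τ₀ = (9.0524·0.422117 − 0.397727·10.0) / 0.024390 = -0.156098/0.024390 ≈ -6.4.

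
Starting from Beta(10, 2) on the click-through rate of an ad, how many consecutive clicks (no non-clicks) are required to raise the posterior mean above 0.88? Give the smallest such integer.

k = 5

After k clicks and 0 non-clicks the posterior is Beta(10+k, 2), with mean (10+k)/(10+2+k).
Set (10+k)/(12+k) > 0.88 and solve: k > (0.88·12 − 10)/(1 − 0.88) = 4.667.
The smallest integer exceeding 4.667 is 5.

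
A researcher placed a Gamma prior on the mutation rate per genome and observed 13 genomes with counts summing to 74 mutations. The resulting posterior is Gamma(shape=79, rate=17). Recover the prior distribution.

Gamma(shape=5, rate=4)

Gamma–Poisson conjugacy: posterior shape = α + Σxᵢ, posterior rate = β + n.
So α = 79 − 74 = 5 and β = 17 − 13 = 4.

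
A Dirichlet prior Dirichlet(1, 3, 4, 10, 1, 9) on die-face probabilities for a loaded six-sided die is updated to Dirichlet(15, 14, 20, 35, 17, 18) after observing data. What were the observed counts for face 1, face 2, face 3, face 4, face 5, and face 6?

For a Dirichlet(α) prior with multinomial counts c, the posterior is Dirichlet(α + c) componentwise.
Counts are posterior − prior componentwise: 15−1=14, 14−3=11, 20−4=16, 35−10=25, 17−1=16, 18−9=9.

counts (14, 11, 16, 25, 16, 9)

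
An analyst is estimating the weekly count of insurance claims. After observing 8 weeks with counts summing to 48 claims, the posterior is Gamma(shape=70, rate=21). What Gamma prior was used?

A Gamma(α, β) prior (rate parametrization) on a Poisson rate with n observations summing to S gives posterior Gamma(α+S, β+n).
So α = 70 − 48 = 22 and β = 21 − 8 = 13.

Gamma(shape=22, rate=13)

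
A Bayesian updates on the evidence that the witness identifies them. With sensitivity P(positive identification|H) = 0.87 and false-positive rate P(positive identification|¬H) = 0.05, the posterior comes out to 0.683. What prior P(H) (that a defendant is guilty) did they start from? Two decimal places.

P(H) = 0.11

In odds form, posterior odds = prior odds × likelihood ratio, so prior odds = posterior odds ÷ LR.
Posterior odds = 0.683/(1−0.683) = 2.1546. LR = 0.87/0.05 = 17.4000.
Prior odds = 2.1546/17.4000 = 0.1238, so P(H) = 0.1238/(1+0.1238) ≈ 0.11.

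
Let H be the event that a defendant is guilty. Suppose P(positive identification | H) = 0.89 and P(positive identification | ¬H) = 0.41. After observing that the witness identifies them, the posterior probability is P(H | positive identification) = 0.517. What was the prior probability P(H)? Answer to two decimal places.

P(H) = 0.33

Bayes' rule in odds form gives O(H|E) = O(H)·[P(E|H)/P(E|¬H)], hence O(H) = O(H|E)/LR.
Posterior odds = 0.517/(1−0.517) = 1.0704. LR = 0.89/0.41 = 2.1707.
Prior odds = 1.0704/2.1707 = 0.4931, so P(H) = 0.4931/(1+0.4931) ≈ 0.33.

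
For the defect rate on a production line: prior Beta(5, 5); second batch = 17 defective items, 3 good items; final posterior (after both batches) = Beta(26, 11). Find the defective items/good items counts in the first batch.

Sequential conjugate updates are equivalent to a single update on the pooled data, so total successes = posterior α − prior α and total failures = posterior β − prior β.
Total across both batches: 26−5=21 defective items, 11−5=6 good items.
Subtract the second batch: 21−17=4 defective items and 6−3=3 good items.

4 defective items and 3 good items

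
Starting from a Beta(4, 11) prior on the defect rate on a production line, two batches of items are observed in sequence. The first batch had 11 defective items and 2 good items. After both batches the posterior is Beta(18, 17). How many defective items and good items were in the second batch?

3 defective items and 4 good items

Sequential conjugate updates are equivalent to a single update on the pooled data, so total successes = posterior α − prior α and total failures = posterior β − prior β.
Total across both batches: 18−4=14 defective items, 17−11=6 good items.
Subtract the first batch: 14−11=3 defective items and 6−2=4 good items.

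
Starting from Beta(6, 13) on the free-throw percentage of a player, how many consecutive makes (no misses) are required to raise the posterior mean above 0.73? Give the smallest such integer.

After k makes and 0 misses the posterior is Beta(6+k, 13), with mean (6+k)/(6+13+k).
Set (6+k)/(19+k) > 0.73 and solve: k > (0.73·19 − 6)/(1 − 0.73) = 29.148.
The smallest integer exceeding 29.148 is 30, and checking k=30: (36)/(49) = 0.7347 > 0.73.

k = 30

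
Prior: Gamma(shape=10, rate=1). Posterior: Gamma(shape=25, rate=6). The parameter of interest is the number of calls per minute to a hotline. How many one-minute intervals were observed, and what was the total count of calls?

A Gamma(α, β) prior (rate parametrization) on a Poisson rate with n observations summing to S gives posterior Gamma(α+S, β+n).
Matching: Σxᵢ = 25 − 10 = 15 and n = 6 − 1 = 5.

n = 5 one-minute intervals with total 15 calls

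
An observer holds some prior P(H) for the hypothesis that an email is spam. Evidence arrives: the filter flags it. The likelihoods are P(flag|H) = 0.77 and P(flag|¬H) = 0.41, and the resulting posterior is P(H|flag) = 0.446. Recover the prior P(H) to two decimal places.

In odds form, posterior odds = prior odds × likelihood ratio, so prior odds = posterior odds ÷ LR.
Posterior odds = 0.446/(1−0.446) = 0.8051. LR = 0.77/0.41 = 1.8780.
Prior odds = 0.8051/1.8780 = 0.4287, so P(H) = 0.4287/(1+0.4287) ≈ 0.30.

P(H) = 0.30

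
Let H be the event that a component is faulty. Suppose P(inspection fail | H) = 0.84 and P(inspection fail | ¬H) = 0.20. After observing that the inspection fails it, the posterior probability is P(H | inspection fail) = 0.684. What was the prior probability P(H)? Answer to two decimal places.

In odds form, posterior odds = prior odds × likelihood ratio, so prior odds = posterior odds ÷ LR.
Posterior odds = 0.684/(1−0.684) = 2.1646. LR = 0.84/0.20 = 4.2000.
Prior odds = 2.1646/4.2000 = 0.5154, so P(H) = 0.5154/(1+0.5154) ≈ 0.34.

P(H) = 0.34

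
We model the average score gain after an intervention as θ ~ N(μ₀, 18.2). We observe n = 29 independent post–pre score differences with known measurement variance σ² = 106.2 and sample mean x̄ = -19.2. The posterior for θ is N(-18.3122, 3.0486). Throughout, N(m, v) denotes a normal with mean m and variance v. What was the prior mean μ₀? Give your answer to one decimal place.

The posterior mean is a precision-weighted average: μ_n = (τ₀μ₀ + τ_data·x̄)/(τ₀+τ_data), with τ₀=1/σ₀² and τ_data=n/σ².
Here τ₀ = 1/18.2 = 0.054945 and τ_data = 29/106.2 = 0.273070, so τ_n = 0.328015.
Rearranging for μ₀: μ₀ = (μ_n·τ_n − τ_data·x̄)/τ₀ = (-18.3122·0.328015 − 0.273070·-19.2) / 0.054945 = -0.763732/0.054945 ≈ -13.9.

μ₀ = -13.9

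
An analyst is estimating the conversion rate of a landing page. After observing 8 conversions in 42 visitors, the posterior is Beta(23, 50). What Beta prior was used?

Beta(15, 16)

A Beta(α, β) prior with s successes and f failures in binomial data gives a Beta(α+s, β+f) posterior.
Subtract the data counts: 23−8=15, 50−34=16.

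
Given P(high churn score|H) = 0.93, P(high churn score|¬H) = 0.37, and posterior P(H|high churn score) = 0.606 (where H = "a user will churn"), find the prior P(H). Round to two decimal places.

Bayes' rule in odds form gives O(H|E) = O(H)·[P(E|H)/P(E|¬H)], hence O(H) = O(H|E)/LR.
Posterior odds = 0.606/(1−0.606) = 1.5381. LR = 0.93/0.37 = 2.5135.
Prior odds = 1.5381/2.5135 = 0.6119, so P(H) = 0.6119/(1+0.6119) ≈ 0.38.

P(H) = 0.38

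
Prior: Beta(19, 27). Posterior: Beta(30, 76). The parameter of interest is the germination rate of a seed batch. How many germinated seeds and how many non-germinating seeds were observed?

11 germinated seeds and 49 non-germinating seeds

Under Beta–binomial conjugacy the posterior parameters are (a+s, b+f).
So s = 30 − 19 = 11 and f = 76 − 27 = 49.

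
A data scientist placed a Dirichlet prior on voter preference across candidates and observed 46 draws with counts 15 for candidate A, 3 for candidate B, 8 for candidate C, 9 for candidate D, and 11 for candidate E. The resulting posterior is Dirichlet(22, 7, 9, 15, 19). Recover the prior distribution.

For a Dirichlet(α) prior with multinomial counts c, the posterior is Dirichlet(α + c) componentwise.
Subtract each count from the matching posterior parameter: 22−15=7, 7−3=4, 9−8=1, 15−9=6, 19−11=8.

Dirichlet(7, 4, 1, 6, 8)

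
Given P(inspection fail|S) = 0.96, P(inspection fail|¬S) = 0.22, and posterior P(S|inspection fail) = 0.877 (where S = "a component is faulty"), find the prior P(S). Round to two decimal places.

Bayes' rule in odds form gives O(S|E) = O(S)·[P(E|S)/P(E|¬S)], hence O(S) = O(S|E)/LR.
Posterior odds = 0.877/(1−0.877) = 7.1301. LR = 0.96/0.22 = 4.3636.
Prior odds = 7.1301/4.3636 = 1.6340, so P(S) = 1.6340/(1+1.6340) ≈ 0.62.

P(S) = 0.62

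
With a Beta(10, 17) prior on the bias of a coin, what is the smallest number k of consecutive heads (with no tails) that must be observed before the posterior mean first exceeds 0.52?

k = 9

After k heads and 0 tails the posterior is Beta(10+k, 17), with mean (10+k)/(10+17+k).
Set (10+k)/(27+k) > 0.52 and solve: k > (0.52·27 − 10)/(1 − 0.52) = 8.417.
The smallest integer exceeding 8.417 is 9, and checking k=9: (19)/(36) = 0.5278 > 0.52.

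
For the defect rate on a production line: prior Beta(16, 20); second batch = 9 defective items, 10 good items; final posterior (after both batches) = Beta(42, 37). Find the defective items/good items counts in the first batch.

17 defective items and 7 good items

Sequential conjugate updates are equivalent to a single update on the pooled data, so total successes = posterior α − prior α and total failures = posterior β − prior β.
Total across both batches: 42−16=26 defective items, 37−20=17 good items.
Subtract the second batch: 26−9=17 defective items and 17−10=7 good items.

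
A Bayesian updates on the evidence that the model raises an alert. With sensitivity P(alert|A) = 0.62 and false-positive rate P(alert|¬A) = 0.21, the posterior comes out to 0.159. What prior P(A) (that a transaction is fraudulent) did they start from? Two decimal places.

P(A) = 0.06

Bayes' rule in odds form gives O(A|E) = O(A)·[P(E|A)/P(E|¬A)], hence O(A) = O(A|E)/LR.
Posterior odds = 0.159/(1−0.159) = 0.1891. LR = 0.62/0.21 = 2.9524.
Prior odds = 0.1891/2.9524 = 0.0640, so P(A) = 0.0640/(1+0.0640) ≈ 0.06.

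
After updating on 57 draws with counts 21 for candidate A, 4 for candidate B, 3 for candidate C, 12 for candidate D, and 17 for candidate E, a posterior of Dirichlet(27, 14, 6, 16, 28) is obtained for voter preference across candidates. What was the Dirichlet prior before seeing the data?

Dirichlet(6, 10, 3, 4, 11)

For a Dirichlet(α) prior with multinomial counts c, the posterior is Dirichlet(α + c) componentwise.
Subtract each count from the matching posterior parameter: 27−21=6, 14−4=10, 6−3=3, 16−12=4, 28−17=11.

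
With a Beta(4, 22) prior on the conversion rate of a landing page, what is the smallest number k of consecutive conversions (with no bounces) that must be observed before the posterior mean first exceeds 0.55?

After k conversions and 0 bounces the posterior is Beta(4+k, 22), with mean (4+k)/(4+22+k).
Set (4+k)/(26+k) > 0.55 and solve: k > (0.55·26 − 4)/(1 − 0.55) = 22.889.
The smallest integer exceeding 22.889 is 23, and checking k=23: (27)/(49) = 0.5510 > 0.55.

k = 23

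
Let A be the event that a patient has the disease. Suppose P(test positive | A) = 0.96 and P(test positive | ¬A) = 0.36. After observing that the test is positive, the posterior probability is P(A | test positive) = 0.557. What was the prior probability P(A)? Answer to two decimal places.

Bayes' rule in odds form gives O(A|E) = O(A)·[P(E|A)/P(E|¬A)], hence O(A) = O(A|E)/LR.
Posterior odds = 0.557/(1−0.557) = 1.2573. LR = 0.96/0.36 = 2.6667.
Prior odds = 1.2573/2.6667 = 0.4715, so P(A) = 0.4715/(1+0.4715) ≈ 0.32.

P(A) = 0.32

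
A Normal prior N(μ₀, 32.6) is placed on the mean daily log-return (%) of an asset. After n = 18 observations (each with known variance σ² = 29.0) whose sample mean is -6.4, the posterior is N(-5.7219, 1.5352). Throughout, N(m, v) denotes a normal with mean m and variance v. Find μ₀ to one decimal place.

μ₀ = 8.0

The posterior mean is a precision-weighted average: μ_n = (τ₀μ₀ + τ_data·x̄)/(τ₀+τ_data), with τ₀=1/σ₀² and τ_data=n/σ².
Here τ₀ = 1/32.6 = 0.030675 and τ_data = 18/29.0 = 0.620690, so τ_n = 0.651365.
Rearranging for μ₀: μ₀ = (μ_n·τ_n − τ_data·x̄)/τ₀ = (-5.7219·0.651365 − 0.620690·-6.4) / 0.030675 = 0.245371/0.030675 ≈ 8.0.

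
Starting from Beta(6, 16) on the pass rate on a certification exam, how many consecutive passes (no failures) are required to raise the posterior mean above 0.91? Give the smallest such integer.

After k passes and 0 failures the posterior is Beta(6+k, 16), with mean (6+k)/(6+16+k).
Set (6+k)/(22+k) > 0.91 and solve: k > (0.91·22 − 6)/(1 − 0.91) = 155.778.
The smallest integer exceeding 155.778 is 156.

k = 156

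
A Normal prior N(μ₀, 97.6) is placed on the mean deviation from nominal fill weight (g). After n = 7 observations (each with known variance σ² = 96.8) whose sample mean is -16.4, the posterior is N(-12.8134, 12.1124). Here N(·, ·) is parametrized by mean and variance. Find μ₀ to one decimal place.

μ₀ = 12.5

With known observation variance, the Normal–Normal posterior has precision τ_n = τ₀ + n/σ² and mean μ_n = (τ₀μ₀ + (n/σ²)x̄)/τ_n.
Here τ₀ = 1/97.6 = 0.010246 and τ_data = 7/96.8 = 0.072314, so τ_n = 0.082560.
Rearranging for μ₀: μ₀ = (μ_n·τ_n − τ_data·x̄)/τ₀ = (-12.8134·0.082560 − 0.072314·-16.4) / 0.010246 = 0.128075/0.010246 ≈ 12.5.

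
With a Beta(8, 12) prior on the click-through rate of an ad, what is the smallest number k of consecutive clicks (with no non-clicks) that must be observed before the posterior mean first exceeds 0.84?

After k clicks and 0 non-clicks the posterior is Beta(8+k, 12), with mean (8+k)/(8+12+k).
Set (8+k)/(20+k) > 0.84 and solve: k > (0.84·20 − 8)/(1 − 0.84) = 55.000.
The smallest integer exceeding 55.000 is 56, and checking k=56: (64)/(76) = 0.8421 > 0.84.

k = 56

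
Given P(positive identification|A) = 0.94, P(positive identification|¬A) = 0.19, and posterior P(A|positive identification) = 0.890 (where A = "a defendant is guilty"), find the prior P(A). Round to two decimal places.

In odds form, posterior odds = prior odds × likelihood ratio, so prior odds = posterior odds ÷ LR.
Posterior odds = 0.890/(1−0.890) = 8.0909. LR = 0.94/0.19 = 4.9474.
Prior odds = 8.0909/4.9474 = 1.6354, so P(A) = 1.6354/(1+1.6354) ≈ 0.62.

P(A) = 0.62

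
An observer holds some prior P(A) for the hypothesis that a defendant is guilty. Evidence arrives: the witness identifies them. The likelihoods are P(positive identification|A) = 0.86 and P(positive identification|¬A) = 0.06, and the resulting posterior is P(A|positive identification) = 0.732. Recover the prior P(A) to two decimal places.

P(A) = 0.16

In odds form, posterior odds = prior odds × likelihood ratio, so prior odds = posterior odds ÷ LR.
Posterior odds = 0.732/(1−0.732) = 2.7313. LR = 0.86/0.06 = 14.3333.
Prior odds = 2.7313/14.3333 = 0.1906, so P(A) = 0.1906/(1+0.1906) ≈ 0.16.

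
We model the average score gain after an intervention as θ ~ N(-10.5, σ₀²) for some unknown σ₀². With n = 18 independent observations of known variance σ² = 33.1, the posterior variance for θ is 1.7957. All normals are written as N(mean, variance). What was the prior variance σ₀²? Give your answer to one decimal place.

σ₀² = 76.5

Posterior precision equals prior precision plus data precision: 1/σ_n² = 1/σ₀² + n/σ².
So 1/σ₀² = 1/1.7957 − 18/33.1 = 0.556886 − 0.543807 = 0.013079.
Hence σ₀² = 1/0.013079 ≈ 76.5.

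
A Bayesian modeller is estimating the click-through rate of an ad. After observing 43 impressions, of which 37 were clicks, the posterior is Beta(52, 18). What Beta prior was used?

Under Beta–binomial conjugacy the posterior parameters are (a+s, b+f).
Subtract the data counts: 52−37=15, 18−6=12.

Beta(15, 12)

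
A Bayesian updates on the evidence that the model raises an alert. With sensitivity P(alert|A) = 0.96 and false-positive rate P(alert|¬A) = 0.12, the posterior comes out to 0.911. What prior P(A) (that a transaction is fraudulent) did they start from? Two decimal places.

In odds form, posterior odds = prior odds × likelihood ratio, so prior odds = posterior odds ÷ LR.
Posterior odds = 0.911/(1−0.911) = 10.2360. LR = 0.96/0.12 = 8.0000.
Prior odds = 10.2360/8.0000 = 1.2795, so P(A) = 1.2795/(1+1.2795) ≈ 0.56.

P(A) = 0.56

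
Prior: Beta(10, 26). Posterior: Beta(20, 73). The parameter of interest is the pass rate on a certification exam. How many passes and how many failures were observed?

10 passes and 47 failures

Beta is conjugate to the binomial likelihood: posterior = Beta(a+s, b+f).
Match parameters: s=20−10=10, f=73−26=47.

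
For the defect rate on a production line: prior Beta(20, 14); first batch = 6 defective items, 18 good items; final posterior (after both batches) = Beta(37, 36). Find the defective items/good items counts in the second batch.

Sequential conjugate updates are equivalent to a single update on the pooled data, so total successes = posterior α − prior α and total failures = posterior β − prior β.
Total across both batches: 37−20=17 defective items, 36−14=22 good items.
Subtract the first batch: 17−6=11 defective items and 22−18=4 good items.

11 defective items and 4 good items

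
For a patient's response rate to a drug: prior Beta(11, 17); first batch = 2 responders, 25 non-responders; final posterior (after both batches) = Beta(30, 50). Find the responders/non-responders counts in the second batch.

Because Beta–binomial updating is additive in the counts, the combined data contributed (α_post−α_prior, β_post−β_prior) successes and failures.
Total across both batches: 30−11=19 responders, 50−17=33 non-responders.
Subtract the first batch: 19−2=17 responders and 33−25=8 non-responders.

17 responders and 8 non-responders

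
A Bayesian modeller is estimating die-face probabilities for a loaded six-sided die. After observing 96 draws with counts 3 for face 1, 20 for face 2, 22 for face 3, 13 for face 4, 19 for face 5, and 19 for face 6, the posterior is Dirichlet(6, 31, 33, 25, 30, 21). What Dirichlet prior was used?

For a Dirichlet(α) prior with multinomial counts c, the posterior is Dirichlet(α + c) componentwise.
Subtract each count from the matching posterior parameter: 6−3=3, 31−20=11, 33−22=11, 25−13=12, 30−19=11, 21−19=2.

Dirichlet(3, 11, 11, 12, 11, 2)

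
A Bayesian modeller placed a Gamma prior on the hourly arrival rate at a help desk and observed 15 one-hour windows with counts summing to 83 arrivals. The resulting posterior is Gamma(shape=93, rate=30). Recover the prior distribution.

Gamma(shape=10, rate=15)

Gamma–Poisson conjugacy: posterior shape = α + Σxᵢ, posterior rate = β + n.
So α = 93 − 83 = 10 and β = 30 − 15 = 15.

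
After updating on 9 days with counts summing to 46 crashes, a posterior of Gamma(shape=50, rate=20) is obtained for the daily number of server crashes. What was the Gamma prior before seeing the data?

A Gamma(α, β) prior (rate parametrization) on a Poisson rate with n observations summing to S gives posterior Gamma(α+S, β+n).
So α = 50 − 46 = 4 and β = 20 − 9 = 11.

Gamma(shape=4, rate=11)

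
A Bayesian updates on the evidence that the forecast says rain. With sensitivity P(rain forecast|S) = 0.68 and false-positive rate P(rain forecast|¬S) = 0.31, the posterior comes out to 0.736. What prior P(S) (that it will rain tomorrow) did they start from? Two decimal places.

Bayes' rule in odds form gives O(S|E) = O(S)·[P(E|S)/P(E|¬S)], hence O(S) = O(S|E)/LR.
Posterior odds = 0.736/(1−0.736) = 2.7879. LR = 0.68/0.31 = 2.1935.
Prior odds = 2.7879/2.1935 = 1.2710, so P(S) = 1.2710/(1+1.2710) ≈ 0.56.

P(S) = 0.56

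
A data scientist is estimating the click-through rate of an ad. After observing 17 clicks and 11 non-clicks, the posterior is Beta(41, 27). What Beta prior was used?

Beta(24, 16)

Under Beta–binomial conjugacy the posterior parameters are (α+s, β+f).
Subtract the data counts: 41−17=24, 27−11=16.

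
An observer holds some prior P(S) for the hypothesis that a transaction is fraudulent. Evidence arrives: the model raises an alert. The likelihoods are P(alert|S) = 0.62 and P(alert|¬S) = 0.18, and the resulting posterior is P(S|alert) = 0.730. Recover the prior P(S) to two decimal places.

P(S) = 0.44

Bayes' rule in odds form gives O(S|E) = O(S)·[P(E|S)/P(E|¬S)], hence O(S) = O(S|E)/LR.
Posterior odds = 0.730/(1−0.730) = 2.7037. LR = 0.62/0.18 = 3.4444.
Prior odds = 2.7037/3.4444 = 0.7850, so P(S) = 0.7850/(1+0.7850) ≈ 0.44.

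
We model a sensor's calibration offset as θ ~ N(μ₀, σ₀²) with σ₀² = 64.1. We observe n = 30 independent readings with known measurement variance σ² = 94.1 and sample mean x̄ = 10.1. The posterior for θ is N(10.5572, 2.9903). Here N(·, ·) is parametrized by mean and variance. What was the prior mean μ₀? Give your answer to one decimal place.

μ₀ = 19.9

With known observation variance, the Normal–Normal posterior has precision τ_n = τ₀ + n/σ² and mean μ_n = (τ₀μ₀ + (n/σ²)x̄)/τ_n.
Here τ₀ = 1/64.1 = 0.015601 and τ_data = 30/94.1 = 0.318810, so τ_n = 0.334411.
Rearranging for μ₀: μ₀ = (μ_n·τ_n − τ_data·x̄)/τ₀ = (10.5572·0.334411 − 0.318810·10.1) / 0.015601 = 0.310463/0.015601 ≈ 19.9.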